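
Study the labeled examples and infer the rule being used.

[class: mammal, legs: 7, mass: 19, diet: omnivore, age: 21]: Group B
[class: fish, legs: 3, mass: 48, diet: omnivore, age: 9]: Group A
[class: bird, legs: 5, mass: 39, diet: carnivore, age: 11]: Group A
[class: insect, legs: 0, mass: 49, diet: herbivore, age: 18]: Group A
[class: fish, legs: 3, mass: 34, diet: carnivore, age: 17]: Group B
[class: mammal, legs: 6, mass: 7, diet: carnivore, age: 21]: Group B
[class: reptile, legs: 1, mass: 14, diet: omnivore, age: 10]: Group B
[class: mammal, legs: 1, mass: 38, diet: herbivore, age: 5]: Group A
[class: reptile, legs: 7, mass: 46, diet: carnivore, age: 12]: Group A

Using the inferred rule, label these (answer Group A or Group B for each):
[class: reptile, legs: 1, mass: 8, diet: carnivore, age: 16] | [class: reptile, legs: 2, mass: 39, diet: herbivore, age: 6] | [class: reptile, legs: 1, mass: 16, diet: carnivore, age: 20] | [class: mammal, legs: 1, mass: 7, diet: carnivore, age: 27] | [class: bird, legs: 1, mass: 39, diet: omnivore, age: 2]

Group B, Group A, Group B, Group B, Group A

'Group A' ⟺ mass ≥ 38.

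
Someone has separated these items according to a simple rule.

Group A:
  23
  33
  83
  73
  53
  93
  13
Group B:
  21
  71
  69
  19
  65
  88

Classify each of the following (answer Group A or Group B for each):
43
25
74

Group A, Group B, Group B

The rule appears to be: ends in digit 3.
43: last digit 3, has this property → Group A.
25: last digit 5, fails this test → Group B.
74: last digit 4, fails this test → Group B.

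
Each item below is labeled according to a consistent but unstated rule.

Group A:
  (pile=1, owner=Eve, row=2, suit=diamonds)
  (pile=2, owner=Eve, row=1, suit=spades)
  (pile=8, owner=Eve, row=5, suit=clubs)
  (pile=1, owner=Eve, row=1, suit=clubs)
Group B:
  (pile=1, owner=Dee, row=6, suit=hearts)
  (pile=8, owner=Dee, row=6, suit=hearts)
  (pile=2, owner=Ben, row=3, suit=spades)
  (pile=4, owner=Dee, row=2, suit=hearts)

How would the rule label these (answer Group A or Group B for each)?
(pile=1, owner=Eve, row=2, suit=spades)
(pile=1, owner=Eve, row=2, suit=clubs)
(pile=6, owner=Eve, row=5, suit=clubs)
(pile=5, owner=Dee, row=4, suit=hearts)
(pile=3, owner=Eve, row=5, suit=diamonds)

Checking candidate rules against both groups, what survives is: owner is Eve.
(pile=1, owner=Eve, row=2, suit=spades): Group A (owner is Eve). (pile=1, owner=Eve, row=2, suit=clubs): Group A (owner is Eve). (pile=6, owner=Eve, row=5, suit=clubs): Group A (owner is Eve). (pile=5, owner=Dee, row=4, suit=hearts): Group B (owner is Dee). (pile=3, owner=Eve, row=5, suit=diamonds): Group A (owner is Eve).

Group A, Group A, Group A, Group B, Group A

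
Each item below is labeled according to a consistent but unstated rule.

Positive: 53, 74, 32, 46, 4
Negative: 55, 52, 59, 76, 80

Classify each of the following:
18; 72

Positive, Negative

All 'Positive' examples share one property — ≡ 4 (mod 7) — and every 'Negative' example lacks it.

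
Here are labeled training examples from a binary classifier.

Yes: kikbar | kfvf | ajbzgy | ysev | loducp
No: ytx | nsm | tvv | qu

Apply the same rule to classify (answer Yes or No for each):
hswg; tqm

One predicate separates the groups cleanly: length ≥ 4.
hswg → length 4 → Yes. tqm → length 3 → No.

Yes, No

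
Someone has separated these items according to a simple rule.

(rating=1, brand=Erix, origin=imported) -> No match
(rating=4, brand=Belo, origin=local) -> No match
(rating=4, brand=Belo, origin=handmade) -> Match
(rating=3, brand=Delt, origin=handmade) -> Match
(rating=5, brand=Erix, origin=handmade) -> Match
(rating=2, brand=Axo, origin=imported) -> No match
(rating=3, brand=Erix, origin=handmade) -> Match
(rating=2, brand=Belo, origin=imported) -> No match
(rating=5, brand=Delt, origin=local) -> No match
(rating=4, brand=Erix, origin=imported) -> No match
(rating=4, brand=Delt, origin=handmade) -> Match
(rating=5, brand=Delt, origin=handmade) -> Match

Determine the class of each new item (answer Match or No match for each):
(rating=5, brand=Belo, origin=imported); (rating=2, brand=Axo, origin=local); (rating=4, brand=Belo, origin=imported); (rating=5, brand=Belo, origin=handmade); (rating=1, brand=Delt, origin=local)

No match, No match, No match, Match, No match

The distinguishing property — origin is handmade — holds for all the 'Match' cases and none of the 'No match' cases.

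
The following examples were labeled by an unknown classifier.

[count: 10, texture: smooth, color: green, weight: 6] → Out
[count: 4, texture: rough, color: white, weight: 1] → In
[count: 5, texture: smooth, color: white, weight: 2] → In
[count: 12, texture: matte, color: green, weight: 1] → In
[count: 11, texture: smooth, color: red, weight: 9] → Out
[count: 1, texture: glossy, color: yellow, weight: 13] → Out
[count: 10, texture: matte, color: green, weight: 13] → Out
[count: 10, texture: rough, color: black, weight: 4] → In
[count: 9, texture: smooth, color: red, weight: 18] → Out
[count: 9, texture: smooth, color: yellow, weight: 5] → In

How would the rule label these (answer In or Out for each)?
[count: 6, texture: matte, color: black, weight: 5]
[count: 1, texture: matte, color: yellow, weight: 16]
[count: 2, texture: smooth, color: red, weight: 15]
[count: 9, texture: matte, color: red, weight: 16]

The classifier is using: weight ≤ 5.
In: [count: 6, texture: matte, color: black, weight: 5], since weight = 5. Out: [count: 1, texture: matte, color: yellow, weight: 16], since weight = 16. Out: [count: 2, texture: smooth, color: red, weight: 15], since weight = 15. Out: [count: 9, texture: matte, color: red, weight: 16], since weight = 16.

In, Out, Out, Out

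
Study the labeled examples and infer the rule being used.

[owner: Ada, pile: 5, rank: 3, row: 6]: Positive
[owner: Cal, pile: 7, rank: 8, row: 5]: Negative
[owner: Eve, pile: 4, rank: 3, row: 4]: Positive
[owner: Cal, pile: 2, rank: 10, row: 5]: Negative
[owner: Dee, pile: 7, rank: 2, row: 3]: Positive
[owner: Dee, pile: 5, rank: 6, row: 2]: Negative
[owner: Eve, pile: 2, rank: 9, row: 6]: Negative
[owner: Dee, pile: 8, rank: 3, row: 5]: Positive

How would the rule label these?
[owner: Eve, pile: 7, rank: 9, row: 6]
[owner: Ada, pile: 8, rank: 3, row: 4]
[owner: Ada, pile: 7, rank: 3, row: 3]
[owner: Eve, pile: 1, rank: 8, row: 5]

Every 'Positive' example satisfies: rank ≤ 3. None of the 'Negative' examples do.
[owner: Eve, pile: 7, rank: 9, row: 6]: Negative (rank = 9).
[owner: Ada, pile: 8, rank: 3, row: 4]: Positive (rank = 3).
[owner: Ada, pile: 7, rank: 3, row: 3]: Positive (rank = 3).
[owner: Eve, pile: 1, rank: 8, row: 5]: Negative (rank = 8).

Negative, Positive, Positive, Negative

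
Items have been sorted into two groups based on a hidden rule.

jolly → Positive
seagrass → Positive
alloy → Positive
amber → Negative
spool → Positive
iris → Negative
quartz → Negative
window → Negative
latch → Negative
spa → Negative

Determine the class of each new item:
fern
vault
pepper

Looking at the examples, the only property every 'Positive' case has and every 'Negative' case lacks is: has a double letter.
fern — no doubled letter, hence Negative. vault — no doubled letter, hence Negative. pepper — 'pp' doubled, hence Positive.

Negative, Negative, Positive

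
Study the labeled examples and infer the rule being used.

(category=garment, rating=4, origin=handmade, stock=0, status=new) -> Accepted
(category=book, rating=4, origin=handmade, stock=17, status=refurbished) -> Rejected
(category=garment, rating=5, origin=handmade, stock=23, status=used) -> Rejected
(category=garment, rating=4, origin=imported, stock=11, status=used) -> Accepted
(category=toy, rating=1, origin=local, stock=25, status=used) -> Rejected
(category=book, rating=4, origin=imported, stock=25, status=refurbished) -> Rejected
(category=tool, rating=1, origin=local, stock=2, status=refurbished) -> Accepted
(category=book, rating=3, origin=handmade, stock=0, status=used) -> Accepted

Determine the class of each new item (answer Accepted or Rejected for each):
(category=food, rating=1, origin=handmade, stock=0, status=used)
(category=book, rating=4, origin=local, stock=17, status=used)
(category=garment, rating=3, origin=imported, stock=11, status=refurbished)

Accepted, Rejected, Accepted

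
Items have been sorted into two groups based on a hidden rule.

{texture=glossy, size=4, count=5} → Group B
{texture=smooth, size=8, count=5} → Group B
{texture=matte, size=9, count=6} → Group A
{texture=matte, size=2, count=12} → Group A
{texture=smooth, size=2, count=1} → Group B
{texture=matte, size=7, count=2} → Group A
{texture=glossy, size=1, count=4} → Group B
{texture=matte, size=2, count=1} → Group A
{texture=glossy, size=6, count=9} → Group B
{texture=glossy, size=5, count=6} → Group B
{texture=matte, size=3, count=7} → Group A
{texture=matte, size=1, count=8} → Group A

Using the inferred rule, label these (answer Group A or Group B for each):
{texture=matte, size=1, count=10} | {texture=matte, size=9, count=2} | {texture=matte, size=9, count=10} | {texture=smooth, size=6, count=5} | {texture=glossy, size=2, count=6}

The classifier is using: texture is matte.
{texture=matte, size=1, count=10} — texture is matte, hence Group A. {texture=matte, size=9, count=2} — texture is matte, hence Group A. {texture=matte, size=9, count=10} — texture is matte, hence Group A. {texture=smooth, size=6, count=5} — texture is smooth, hence Group B. {texture=glossy, size=2, count=6} — texture is glossy, hence Group B.

Group A, Group A, Group A, Group B, Group B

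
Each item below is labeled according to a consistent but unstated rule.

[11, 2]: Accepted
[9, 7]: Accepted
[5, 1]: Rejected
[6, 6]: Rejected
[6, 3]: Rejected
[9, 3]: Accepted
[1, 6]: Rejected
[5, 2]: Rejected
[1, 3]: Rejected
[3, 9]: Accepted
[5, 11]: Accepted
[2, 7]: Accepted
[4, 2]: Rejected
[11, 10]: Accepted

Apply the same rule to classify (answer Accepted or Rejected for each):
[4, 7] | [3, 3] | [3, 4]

Accepted, Rejected, Rejected

Every 'Accepted' example satisfies: max ≥ 7. None of the 'Rejected' examples do.
[4, 7] → max 7 → Accepted. [3, 3] → max 3 → Rejected. [3, 4] → max 4 → Rejected.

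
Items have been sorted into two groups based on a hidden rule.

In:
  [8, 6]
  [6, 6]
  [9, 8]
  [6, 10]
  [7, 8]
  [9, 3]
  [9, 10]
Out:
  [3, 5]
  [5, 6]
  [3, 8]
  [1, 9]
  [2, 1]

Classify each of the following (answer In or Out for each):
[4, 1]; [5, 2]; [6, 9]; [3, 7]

Out, Out, In, Out

Every 'In' example satisfies: sum ≥ 12. None of the 'Out' examples do.
[4, 1] → 4+1 = 5 → Out. [5, 2] → 5+2 = 7 → Out. [6, 9] → 6+9 = 15 → In. [3, 7] → 3+7 = 10 → Out.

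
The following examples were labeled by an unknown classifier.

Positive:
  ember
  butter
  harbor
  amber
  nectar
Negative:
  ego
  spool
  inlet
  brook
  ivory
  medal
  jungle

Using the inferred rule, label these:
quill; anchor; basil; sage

Negative, Positive, Negative, Negative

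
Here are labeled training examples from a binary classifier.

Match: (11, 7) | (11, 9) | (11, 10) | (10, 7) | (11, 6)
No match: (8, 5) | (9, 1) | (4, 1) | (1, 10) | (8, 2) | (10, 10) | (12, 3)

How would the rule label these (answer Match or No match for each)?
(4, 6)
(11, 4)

No match, No match

The rule appears to be: first > second AND sum ≥ 17.
(4, 6): 4 < 6, 4+6 = 10, doesn't qualify → No match.
(11, 4): 11 > 4, 11+4 = 15, doesn't qualify → No match.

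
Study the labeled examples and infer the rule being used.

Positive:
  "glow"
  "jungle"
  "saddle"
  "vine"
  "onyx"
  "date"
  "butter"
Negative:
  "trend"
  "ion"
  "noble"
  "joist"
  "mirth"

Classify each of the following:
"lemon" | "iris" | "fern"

Negative, Positive, Positive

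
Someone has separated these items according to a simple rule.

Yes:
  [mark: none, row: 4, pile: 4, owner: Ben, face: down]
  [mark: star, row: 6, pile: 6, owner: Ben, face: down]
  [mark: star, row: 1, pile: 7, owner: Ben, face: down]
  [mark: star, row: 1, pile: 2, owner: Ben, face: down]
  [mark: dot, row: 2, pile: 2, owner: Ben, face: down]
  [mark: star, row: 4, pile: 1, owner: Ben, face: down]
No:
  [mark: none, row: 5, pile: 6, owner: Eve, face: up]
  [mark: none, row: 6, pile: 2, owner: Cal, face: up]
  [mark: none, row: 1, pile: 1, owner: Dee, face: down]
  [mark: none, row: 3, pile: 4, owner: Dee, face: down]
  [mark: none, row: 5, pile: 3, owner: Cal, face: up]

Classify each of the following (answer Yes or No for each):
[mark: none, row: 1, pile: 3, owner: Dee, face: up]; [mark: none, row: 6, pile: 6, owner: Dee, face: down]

Checking candidate rules against both groups, what survives is: owner is Ben.
[mark: none, row: 1, pile: 3, owner: Dee, face: up]: owner is Dee — doesn't qualify, so No.
[mark: none, row: 6, pile: 6, owner: Dee, face: down]: owner is Dee — doesn't qualify, so No.

No, No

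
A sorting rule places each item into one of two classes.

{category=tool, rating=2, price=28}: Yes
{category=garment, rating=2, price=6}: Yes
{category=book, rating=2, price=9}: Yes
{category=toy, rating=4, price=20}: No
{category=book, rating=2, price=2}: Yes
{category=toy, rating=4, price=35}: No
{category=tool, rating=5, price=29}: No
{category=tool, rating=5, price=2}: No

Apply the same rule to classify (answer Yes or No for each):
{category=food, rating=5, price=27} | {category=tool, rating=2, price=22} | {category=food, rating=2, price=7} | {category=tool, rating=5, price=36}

No, Yes, Yes, No

The simplest hypothesis consistent with all the labels is: rating = 2.
{category=food, rating=5, price=27}: rating = 5, doesn't match → No. {category=tool, rating=2, price=22}: rating = 2, satisfies this → Yes. {category=food, rating=2, price=7}: rating = 2, satisfies this → Yes. {category=tool, rating=5, price=36}: rating = 5, doesn't match → No.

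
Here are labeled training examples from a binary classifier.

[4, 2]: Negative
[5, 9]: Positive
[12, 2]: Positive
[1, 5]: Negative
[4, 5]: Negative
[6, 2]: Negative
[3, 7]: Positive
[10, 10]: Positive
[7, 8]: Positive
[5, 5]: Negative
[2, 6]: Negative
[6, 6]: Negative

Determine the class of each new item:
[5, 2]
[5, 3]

Negative, Negative

The distinguishing property — max ≥ 7 — holds for all the 'Positive' cases and none of the 'Negative' cases.
[5, 2] → max 5 → Negative.
[5, 3] → max 5 → Negative.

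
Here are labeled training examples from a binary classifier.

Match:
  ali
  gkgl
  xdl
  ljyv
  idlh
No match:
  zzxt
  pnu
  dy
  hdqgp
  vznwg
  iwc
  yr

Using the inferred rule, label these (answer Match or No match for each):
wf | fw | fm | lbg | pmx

All 'Match' examples share one property — contains 'l' — and every 'No match' example lacks it.
wf → no 'l' → No match.
fw → no 'l' → No match.
fm → no 'l' → No match.
lbg → has 'l' → Match.
pmx → no 'l' → No match.

No match, No match, No match, Match, No match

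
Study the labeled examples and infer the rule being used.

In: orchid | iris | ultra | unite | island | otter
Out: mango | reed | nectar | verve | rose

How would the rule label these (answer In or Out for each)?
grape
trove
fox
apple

Out, Out, Out, In

A rule that fits every label: starts with a vowel — true of each 'In' example, false of each 'Out' one.
Out: grape, since starts with 'g'.
Out: trove, since starts with 't'.
Out: fox, since starts with 'f'.
In: apple, since starts with 'a'.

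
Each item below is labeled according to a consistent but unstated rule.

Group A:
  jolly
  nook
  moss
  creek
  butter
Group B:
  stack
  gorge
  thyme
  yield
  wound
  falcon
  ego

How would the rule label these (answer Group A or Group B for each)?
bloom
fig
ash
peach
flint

The common property of the 'Group A' items is: has a double letter. No 'Group B' item has it.
bloom — 'oo' doubled, hence Group A.
fig — no doubled letter, hence Group B.
ash — no doubled letter, hence Group B.
peach — no doubled letter, hence Group B.
flint — no doubled letter, hence Group B.

Group A, Group B, Group B, Group B, Group B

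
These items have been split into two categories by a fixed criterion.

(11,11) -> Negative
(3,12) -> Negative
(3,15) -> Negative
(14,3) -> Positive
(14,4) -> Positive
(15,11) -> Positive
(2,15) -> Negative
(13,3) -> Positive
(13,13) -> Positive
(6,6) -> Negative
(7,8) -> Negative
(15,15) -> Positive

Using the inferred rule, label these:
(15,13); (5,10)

Positive, Negative

Rule: first ≥ 12. This holds for each 'Positive' example and fails for each 'Negative' one.
(15,13): Positive (first 15). (5,10): Negative (first 5).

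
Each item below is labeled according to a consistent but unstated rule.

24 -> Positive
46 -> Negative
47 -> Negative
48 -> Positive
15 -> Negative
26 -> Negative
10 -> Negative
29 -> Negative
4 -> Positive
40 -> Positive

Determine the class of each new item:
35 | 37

The common property of the 'Positive' items is: multiple of 4. No 'Negative' item has it.
35: 35 = 4·8 + 3 — does not pass, so Negative. 37: 37 = 4·9 + 1 — does not pass, so Negative.

Negative, Negative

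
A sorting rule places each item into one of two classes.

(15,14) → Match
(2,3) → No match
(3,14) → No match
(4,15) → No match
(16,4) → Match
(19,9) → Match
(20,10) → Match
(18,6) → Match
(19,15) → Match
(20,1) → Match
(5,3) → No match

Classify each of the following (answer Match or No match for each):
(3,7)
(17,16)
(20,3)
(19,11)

No match, Match, Match, Match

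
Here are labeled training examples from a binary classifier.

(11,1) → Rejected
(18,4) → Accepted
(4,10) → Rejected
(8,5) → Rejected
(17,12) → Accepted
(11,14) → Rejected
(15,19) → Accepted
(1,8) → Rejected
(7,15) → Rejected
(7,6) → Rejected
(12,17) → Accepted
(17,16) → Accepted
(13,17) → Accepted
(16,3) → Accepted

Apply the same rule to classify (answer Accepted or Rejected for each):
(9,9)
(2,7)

Rejected, Rejected

'Accepted' ⟺ first ≥ 12.
(9,9): first 9 — doesn't qualify, so Rejected. (2,7): first 2 — doesn't qualify, so Rejected.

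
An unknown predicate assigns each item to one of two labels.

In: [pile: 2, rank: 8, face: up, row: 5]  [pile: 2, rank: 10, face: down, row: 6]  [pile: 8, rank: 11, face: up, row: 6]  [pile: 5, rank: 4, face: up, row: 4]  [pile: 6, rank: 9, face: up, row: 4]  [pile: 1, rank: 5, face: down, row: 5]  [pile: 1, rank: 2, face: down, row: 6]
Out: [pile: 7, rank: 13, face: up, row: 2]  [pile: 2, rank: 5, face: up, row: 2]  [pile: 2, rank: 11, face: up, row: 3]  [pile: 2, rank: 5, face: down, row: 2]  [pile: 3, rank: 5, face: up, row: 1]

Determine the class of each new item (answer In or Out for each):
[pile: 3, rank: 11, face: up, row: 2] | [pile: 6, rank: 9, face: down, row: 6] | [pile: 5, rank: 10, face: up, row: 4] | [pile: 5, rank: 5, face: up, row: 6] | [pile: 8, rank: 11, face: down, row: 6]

Out, In, In, In, In

A rule that fits every label: row ≥ 4 — true of each 'In' example, false of each 'Out' one.
[pile: 3, rank: 11, face: up, row: 2] — row = 2, hence Out.
[pile: 6, rank: 9, face: down, row: 6] — row = 6, hence In.
[pile: 5, rank: 10, face: up, row: 4] — row = 4, hence In.
[pile: 5, rank: 5, face: up, row: 6] — row = 6, hence In.
[pile: 8, rank: 11, face: down, row: 6] — row = 6, hence In.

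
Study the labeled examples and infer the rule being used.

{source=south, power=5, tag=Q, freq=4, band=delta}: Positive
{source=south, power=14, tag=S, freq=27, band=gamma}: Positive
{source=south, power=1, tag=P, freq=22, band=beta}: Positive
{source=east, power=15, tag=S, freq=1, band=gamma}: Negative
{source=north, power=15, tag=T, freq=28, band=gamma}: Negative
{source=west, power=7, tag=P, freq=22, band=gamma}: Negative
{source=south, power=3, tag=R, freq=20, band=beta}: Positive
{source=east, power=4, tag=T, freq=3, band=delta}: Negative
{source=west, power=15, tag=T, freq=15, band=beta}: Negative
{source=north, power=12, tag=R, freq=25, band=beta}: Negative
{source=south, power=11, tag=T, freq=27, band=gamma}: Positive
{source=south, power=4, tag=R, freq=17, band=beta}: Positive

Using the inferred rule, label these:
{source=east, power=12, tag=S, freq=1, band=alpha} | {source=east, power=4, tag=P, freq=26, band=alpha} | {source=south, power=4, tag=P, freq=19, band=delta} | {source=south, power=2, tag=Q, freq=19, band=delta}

Negative, Negative, Positive, Positive

The common property of the 'Positive' items is: source is south. No 'Negative' item has it.
{source=east, power=12, tag=S, freq=1, band=alpha}: Negative (source is east).
{source=east, power=4, tag=P, freq=26, band=alpha}: Negative (source is east).
{source=south, power=4, tag=P, freq=19, band=delta}: Positive (source is south).
{source=south, power=2, tag=Q, freq=19, band=delta}: Positive (source is south).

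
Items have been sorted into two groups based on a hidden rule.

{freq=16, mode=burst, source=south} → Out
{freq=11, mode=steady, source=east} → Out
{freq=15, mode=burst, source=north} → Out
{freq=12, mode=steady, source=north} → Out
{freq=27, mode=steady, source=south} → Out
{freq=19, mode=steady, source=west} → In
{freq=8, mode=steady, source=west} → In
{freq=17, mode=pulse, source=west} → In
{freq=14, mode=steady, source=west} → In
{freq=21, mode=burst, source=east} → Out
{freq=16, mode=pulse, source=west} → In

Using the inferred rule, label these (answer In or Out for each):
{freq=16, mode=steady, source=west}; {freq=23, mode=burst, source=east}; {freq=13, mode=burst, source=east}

In, Out, Out

A rule that fits every label: source is west — true of each 'In' example, false of each 'Out' one.
{freq=16, mode=steady, source=west}: In (source is west). {freq=23, mode=burst, source=east}: Out (source is east). {freq=13, mode=burst, source=east}: Out (source is east).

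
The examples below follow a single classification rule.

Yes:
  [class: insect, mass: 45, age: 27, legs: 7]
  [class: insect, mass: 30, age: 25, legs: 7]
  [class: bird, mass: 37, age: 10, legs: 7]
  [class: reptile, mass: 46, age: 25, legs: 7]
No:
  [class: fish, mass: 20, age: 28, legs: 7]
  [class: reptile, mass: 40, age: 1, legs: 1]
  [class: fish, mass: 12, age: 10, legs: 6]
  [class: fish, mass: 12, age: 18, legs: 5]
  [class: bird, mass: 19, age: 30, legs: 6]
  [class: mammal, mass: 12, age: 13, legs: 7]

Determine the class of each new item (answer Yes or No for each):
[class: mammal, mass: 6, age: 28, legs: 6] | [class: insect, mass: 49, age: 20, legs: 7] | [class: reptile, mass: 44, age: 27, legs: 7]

No, Yes, Yes

The pattern is that an item is 'Yes' exactly when: mass ≥ 30 AND age ≥ 10.
[class: mammal, mass: 6, age: 28, legs: 6]: mass = 6, age = 28, doesn't match → No. [class: insect, mass: 49, age: 20, legs: 7]: mass = 49, age = 20, passes → Yes. [class: reptile, mass: 44, age: 27, legs: 7]: mass = 44, age = 27, passes → Yes.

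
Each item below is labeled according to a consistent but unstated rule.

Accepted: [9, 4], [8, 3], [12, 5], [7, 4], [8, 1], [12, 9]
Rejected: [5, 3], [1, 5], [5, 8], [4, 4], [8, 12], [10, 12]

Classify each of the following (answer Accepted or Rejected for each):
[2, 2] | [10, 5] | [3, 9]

Rejected, Accepted, Rejected

The rule appears to be: first > second AND sum is odd.
[2, 2] → 2 = 2, 2+2 = 4 → Rejected. [10, 5] → 10 > 5, 10+5 = 15 → Accepted. [3, 9] → 3 < 9, 3+9 = 12 → Rejected.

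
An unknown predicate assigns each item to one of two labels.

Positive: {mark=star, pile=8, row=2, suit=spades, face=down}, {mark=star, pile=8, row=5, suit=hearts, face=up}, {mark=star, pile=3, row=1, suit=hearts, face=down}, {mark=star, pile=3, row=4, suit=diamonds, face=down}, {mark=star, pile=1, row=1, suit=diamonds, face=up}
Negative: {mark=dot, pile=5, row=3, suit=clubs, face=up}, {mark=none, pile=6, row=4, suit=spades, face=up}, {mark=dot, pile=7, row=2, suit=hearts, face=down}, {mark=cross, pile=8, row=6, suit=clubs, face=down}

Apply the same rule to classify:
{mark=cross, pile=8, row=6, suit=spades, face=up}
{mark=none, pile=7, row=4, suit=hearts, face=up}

Negative, Negative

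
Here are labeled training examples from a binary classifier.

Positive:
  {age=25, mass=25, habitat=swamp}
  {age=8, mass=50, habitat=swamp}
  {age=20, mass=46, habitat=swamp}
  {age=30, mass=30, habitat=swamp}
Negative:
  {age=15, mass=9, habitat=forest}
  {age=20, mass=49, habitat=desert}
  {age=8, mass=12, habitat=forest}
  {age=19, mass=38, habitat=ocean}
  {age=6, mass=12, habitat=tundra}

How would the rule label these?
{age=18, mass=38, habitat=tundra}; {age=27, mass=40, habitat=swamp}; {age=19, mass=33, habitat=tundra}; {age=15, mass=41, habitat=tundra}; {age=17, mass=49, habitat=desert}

Negative, Positive, Negative, Negative, Negative

The simplest hypothesis consistent with all the labels is: habitat is swamp.
{age=18, mass=38, habitat=tundra}: Negative (habitat is tundra). {age=27, mass=40, habitat=swamp}: Positive (habitat is swamp). {age=19, mass=33, habitat=tundra}: Negative (habitat is tundra). {age=15, mass=41, habitat=tundra}: Negative (habitat is tundra). {age=17, mass=49, habitat=desert}: Negative (habitat is desert).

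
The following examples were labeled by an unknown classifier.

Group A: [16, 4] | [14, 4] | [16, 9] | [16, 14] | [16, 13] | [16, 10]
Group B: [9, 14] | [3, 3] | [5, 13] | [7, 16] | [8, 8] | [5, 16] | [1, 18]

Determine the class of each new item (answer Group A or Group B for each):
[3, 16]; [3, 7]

Group B, Group B

All 'Group A' examples share one property — first > second — and every 'Group B' example lacks it.
[3, 16]: Group B (3 < 16).
[3, 7]: Group B (3 < 7).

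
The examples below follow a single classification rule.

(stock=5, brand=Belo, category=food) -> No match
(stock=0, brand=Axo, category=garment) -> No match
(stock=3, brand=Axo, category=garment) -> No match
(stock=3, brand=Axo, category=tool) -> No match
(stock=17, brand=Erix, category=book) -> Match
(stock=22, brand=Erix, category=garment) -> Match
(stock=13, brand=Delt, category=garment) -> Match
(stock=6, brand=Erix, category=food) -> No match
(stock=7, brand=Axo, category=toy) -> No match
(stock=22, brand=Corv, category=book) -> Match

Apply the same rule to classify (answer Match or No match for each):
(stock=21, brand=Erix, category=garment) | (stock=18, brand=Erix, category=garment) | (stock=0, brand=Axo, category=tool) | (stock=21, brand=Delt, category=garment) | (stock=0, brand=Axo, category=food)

Match, Match, No match, Match, No match

The distinguishing property — stock ≥ 13 — holds for all the 'Match' cases and none of the 'No match' cases.
(stock=21, brand=Erix, category=garment) — stock = 21, hence Match. (stock=18, brand=Erix, category=garment) — stock = 18, hence Match. (stock=0, brand=Axo, category=tool) — stock = 0, hence No match. (stock=21, brand=Delt, category=garment) — stock = 21, hence Match. (stock=0, brand=Axo, category=food) — stock = 0, hence No match.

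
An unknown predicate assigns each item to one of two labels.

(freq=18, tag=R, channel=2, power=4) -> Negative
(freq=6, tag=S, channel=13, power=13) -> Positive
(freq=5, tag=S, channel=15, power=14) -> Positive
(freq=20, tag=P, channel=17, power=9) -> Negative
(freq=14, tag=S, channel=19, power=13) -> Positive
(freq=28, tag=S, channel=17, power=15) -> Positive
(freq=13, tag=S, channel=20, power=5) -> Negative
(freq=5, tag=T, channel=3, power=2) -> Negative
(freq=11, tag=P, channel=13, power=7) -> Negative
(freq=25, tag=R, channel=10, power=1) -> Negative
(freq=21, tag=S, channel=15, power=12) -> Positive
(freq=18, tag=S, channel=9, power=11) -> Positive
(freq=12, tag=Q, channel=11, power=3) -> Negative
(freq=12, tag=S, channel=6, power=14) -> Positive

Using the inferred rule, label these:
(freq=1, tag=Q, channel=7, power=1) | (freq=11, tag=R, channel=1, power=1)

Negative, Negative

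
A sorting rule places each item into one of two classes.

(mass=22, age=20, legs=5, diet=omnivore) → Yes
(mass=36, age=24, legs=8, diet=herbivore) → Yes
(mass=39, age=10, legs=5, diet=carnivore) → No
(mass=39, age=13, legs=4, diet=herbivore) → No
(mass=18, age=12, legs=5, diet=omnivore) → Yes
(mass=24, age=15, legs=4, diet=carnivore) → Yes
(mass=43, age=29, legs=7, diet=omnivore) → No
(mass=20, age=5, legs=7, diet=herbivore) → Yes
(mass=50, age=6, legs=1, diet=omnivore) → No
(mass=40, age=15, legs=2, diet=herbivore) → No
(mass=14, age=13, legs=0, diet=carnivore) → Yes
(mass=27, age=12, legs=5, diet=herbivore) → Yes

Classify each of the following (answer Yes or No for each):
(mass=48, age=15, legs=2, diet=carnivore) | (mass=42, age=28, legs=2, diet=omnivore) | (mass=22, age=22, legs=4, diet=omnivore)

No, No, Yes

The classifier is using: mass ≤ 36.
(mass=48, age=15, legs=2, diet=carnivore): No (mass = 48).
(mass=42, age=28, legs=2, diet=omnivore): No (mass = 42).
(mass=22, age=22, legs=4, diet=omnivore): Yes (mass = 22).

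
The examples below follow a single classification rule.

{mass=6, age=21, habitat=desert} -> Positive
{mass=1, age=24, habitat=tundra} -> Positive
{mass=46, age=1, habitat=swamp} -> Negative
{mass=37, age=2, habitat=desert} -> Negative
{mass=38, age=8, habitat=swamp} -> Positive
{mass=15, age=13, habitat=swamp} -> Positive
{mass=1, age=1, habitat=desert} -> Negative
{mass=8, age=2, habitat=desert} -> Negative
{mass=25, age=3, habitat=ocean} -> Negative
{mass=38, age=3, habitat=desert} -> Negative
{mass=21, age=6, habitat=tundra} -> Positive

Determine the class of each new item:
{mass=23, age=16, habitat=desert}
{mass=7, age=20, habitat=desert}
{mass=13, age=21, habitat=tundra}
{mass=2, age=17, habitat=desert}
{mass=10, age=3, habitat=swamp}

Positive, Positive, Positive, Positive, Negative

The classifier is using: age ≥ 6.
{mass=23, age=16, habitat=desert}: age = 16, has this property → Positive.
{mass=7, age=20, habitat=desert}: age = 20, has this property → Positive.
{mass=13, age=21, habitat=tundra}: age = 21, has this property → Positive.
{mass=2, age=17, habitat=desert}: age = 17, has this property → Positive.
{mass=10, age=3, habitat=swamp}: age = 3, does not satisfy this → Negative.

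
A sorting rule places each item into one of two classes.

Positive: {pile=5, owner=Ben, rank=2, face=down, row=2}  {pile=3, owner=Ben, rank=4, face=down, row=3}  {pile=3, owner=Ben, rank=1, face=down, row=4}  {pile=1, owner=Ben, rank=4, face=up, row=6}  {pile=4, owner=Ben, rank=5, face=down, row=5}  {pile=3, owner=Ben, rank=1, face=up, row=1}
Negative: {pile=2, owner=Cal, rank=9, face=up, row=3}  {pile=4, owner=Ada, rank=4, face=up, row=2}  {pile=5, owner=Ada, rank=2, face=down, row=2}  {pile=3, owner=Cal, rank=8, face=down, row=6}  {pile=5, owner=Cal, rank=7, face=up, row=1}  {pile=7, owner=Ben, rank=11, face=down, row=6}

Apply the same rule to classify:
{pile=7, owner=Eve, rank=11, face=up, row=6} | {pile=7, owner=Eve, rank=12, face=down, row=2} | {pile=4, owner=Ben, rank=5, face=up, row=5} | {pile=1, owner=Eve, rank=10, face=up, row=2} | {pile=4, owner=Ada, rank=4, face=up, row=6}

Negative, Negative, Positive, Negative, Negative

The simplest hypothesis consistent with all the labels is: owner is Ben AND pile ≤ 5.
{pile=7, owner=Eve, rank=11, face=up, row=6}: Negative (owner is Eve, pile = 7).
{pile=7, owner=Eve, rank=12, face=down, row=2}: Negative (owner is Eve, pile = 7).
{pile=4, owner=Ben, rank=5, face=up, row=5}: Positive (owner is Ben, pile = 4).
{pile=1, owner=Eve, rank=10, face=up, row=2}: Negative (owner is Eve, pile = 1).
{pile=4, owner=Ada, rank=4, face=up, row=6}: Negative (owner is Ada, pile = 4).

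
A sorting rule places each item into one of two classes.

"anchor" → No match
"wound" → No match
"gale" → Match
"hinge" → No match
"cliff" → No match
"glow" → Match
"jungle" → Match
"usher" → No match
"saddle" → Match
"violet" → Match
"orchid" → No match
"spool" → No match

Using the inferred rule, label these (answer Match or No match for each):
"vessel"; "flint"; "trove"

The pattern is that an item is 'Match' exactly when: even length AND contains 'l'.
"vessel": length 6, has 'l', passes → Match.
"flint": length 5, has 'l', doesn't qualify → No match.
"trove": length 5, no 'l', doesn't qualify → No match.

Match, No match, No match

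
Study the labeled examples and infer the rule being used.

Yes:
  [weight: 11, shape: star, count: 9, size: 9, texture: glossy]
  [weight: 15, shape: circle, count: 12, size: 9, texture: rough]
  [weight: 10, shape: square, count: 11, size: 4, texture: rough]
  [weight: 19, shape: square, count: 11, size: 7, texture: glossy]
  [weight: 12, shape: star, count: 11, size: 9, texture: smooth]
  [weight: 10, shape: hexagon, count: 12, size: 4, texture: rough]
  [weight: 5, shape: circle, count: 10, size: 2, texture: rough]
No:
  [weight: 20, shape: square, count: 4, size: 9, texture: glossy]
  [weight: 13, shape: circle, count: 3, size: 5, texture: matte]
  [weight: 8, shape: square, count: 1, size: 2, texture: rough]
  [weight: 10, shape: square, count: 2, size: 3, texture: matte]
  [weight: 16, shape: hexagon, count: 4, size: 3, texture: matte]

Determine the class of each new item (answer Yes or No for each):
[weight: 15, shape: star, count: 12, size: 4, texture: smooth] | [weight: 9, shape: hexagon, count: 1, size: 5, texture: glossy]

Yes, No

The classifier is using: count ≥ 9.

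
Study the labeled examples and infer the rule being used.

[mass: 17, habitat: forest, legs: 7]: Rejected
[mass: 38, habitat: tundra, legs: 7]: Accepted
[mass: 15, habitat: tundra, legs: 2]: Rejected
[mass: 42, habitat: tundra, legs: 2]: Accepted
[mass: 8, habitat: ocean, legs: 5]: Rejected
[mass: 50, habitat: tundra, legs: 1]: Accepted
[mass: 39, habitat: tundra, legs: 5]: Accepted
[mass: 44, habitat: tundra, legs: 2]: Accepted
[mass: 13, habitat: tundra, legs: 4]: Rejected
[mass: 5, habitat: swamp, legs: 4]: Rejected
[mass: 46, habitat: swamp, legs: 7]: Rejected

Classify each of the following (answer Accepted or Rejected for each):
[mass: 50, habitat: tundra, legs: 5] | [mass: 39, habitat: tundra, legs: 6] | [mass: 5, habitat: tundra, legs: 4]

The distinguishing property — habitat is tundra AND mass ≥ 17 — holds for all the 'Accepted' cases and none of the 'Rejected' cases.

Accepted, Accepted, Rejected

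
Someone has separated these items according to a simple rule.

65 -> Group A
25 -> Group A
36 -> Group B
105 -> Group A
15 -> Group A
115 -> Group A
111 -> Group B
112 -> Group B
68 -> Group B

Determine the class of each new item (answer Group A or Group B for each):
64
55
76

Group B, Group A, Group B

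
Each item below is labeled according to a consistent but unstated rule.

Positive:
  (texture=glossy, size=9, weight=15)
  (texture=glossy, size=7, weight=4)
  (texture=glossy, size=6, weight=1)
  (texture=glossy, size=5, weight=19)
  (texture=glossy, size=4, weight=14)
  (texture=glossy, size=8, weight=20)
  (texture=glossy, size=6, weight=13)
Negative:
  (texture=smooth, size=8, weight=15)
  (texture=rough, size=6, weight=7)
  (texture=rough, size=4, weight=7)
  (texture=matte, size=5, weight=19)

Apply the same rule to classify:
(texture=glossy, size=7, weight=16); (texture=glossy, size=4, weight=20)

Positive, Positive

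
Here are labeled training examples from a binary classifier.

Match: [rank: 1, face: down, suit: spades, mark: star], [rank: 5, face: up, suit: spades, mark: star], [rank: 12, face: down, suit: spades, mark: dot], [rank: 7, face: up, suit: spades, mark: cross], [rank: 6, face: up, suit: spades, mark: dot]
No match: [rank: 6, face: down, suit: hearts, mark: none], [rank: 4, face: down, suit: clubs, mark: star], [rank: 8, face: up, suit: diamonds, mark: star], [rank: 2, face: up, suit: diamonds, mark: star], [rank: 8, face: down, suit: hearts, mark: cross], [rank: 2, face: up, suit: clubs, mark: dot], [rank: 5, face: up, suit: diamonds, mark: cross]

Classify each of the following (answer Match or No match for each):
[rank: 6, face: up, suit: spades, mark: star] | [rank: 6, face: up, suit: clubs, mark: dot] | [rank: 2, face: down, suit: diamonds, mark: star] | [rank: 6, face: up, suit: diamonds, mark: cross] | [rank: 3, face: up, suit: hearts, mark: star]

A rule that fits every label: suit is spades — true of each 'Match' example, false of each 'No match' one.
[rank: 6, face: up, suit: spades, mark: star]: suit is spades, fits → Match.
[rank: 6, face: up, suit: clubs, mark: dot]: suit is clubs, doesn't match → No match.
[rank: 2, face: down, suit: diamonds, mark: star]: suit is diamonds, doesn't match → No match.
[rank: 6, face: up, suit: diamonds, mark: cross]: suit is diamonds, doesn't match → No match.
[rank: 3, face: up, suit: hearts, mark: star]: suit is hearts, doesn't match → No match.

Match, No match, No match, No match, No match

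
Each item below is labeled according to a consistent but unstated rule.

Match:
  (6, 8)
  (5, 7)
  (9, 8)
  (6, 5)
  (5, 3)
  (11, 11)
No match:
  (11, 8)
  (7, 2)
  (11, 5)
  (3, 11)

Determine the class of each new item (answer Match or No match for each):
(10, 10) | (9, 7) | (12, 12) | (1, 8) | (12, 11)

Match, Match, Match, No match, Match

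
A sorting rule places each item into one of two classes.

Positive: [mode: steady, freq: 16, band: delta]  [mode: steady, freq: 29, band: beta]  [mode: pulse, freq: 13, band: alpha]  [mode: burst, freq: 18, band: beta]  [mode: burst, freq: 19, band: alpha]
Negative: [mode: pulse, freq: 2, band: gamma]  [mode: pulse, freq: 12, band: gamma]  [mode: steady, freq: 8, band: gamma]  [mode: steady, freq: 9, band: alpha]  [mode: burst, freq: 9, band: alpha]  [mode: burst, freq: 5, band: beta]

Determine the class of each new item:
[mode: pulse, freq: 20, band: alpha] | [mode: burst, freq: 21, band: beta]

One predicate separates the groups cleanly: freq ≥ 13.

Positive, Positive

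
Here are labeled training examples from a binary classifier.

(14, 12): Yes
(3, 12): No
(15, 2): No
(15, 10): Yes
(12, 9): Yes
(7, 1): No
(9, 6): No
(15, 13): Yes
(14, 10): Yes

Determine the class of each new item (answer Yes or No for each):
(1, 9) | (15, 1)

Rule: sum ≥ 21. This holds for each 'Yes' example and fails for each 'No' one.
(1, 9): 1+9 = 10, does not satisfy this → No.
(15, 1): 15+1 = 16, does not satisfy this → No.

No, No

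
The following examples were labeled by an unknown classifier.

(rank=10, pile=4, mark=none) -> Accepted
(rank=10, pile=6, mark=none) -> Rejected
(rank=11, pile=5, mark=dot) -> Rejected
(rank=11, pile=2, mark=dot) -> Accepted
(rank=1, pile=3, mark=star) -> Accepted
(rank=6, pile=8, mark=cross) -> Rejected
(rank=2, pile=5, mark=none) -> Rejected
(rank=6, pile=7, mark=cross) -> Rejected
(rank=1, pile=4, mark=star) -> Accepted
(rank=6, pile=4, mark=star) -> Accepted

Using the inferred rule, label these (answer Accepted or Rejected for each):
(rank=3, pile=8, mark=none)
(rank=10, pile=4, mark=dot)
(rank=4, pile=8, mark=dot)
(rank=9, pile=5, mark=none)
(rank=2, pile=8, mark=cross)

Rejected, Accepted, Rejected, Rejected, Rejected

The pattern is that an item is 'Accepted' exactly when: pile ≤ 4.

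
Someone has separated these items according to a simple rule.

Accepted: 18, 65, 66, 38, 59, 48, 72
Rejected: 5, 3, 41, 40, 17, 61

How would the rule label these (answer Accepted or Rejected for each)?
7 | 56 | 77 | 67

All 'Accepted' examples share one property — digit sum ≥ 9 — and every 'Rejected' example lacks it.

Rejected, Accepted, Accepted, Accepted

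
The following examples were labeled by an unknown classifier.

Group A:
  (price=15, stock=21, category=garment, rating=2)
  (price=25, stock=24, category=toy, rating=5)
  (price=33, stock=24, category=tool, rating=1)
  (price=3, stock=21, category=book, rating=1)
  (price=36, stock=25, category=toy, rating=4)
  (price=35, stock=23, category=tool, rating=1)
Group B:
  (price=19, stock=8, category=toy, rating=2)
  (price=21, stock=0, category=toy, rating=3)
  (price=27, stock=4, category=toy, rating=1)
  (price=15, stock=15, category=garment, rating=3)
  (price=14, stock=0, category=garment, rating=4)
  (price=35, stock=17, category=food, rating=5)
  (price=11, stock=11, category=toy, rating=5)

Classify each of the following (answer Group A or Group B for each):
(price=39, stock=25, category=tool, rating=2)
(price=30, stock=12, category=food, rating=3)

Group A, Group B

The distinguishing property — stock ≥ 21 — holds for all the 'Group A' cases and none of the 'Group B' cases.
(price=39, stock=25, category=tool, rating=2): stock = 25 — fits, so Group A. (price=30, stock=12, category=food, rating=3): stock = 12 — doesn't qualify, so Group B.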